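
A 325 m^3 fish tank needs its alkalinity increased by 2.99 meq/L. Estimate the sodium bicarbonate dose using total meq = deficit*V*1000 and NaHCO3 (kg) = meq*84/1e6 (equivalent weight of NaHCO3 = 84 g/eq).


Tank volume in L = 325 m^3 * 1000 = 325000 L
Total meq required = 2.99 meq/L * 325000 L = 971750 meq
NaHCO3 mass = 971750 meq * 84 mg/meq / 1e6 = 81.627 kg

81.627 kg


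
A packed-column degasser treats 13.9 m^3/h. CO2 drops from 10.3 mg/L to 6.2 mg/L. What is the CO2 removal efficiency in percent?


CO2_out / CO2_in = 6.2 / 10.3 = 0.60194175
Fraction remaining = 0.60194175
efficiency = (1 - 0.60194175) * 100 = 39.8058 %

39.8058 %


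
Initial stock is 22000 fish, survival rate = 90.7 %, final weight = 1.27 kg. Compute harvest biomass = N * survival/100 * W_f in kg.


Survivors = 22000 * 90.7/100 = 19954 fish
Harvest biomass = survivors * W_f = 19954 * 1.27 = 25341.58 kg

25341.58 kg


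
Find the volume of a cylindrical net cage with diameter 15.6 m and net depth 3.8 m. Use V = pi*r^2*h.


r = d/2 = 15.6/2 = 7.8 m
Base area = pi*r^2 = pi*7.8^2 = 191.1345 m^2
Volume = 191.1345 * 3.8 = 726.311 m^3

726.311 m^3


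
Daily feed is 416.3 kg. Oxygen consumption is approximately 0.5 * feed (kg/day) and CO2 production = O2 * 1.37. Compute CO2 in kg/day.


O2 = 416.3 * 0.5 = 208.15
CO2 = 208.15 * 1.37 = 285.1655

285.1655 kg/day


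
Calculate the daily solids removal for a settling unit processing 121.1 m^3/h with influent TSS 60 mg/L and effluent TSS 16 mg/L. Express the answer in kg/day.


Concentration drop: TSS_in - TSS_out = 60 - 16 = 44 mg/L
Hourly solids removed = Q * dTSS = 121.1 m^3/h * 44 mg/L = 5328.4 g/h  (m^3/h * mg/L = g/h)
Daily solids removed = 5328.4 * 24 = 127881.6 g/day
Convert g to kg: 127881.6 / 1000 = 127.8816 kg/day

127.8816 kg/day


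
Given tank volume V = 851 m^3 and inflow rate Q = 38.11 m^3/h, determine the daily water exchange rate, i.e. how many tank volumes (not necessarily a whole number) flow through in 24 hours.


Daily flow volume = 38.11 m^3/h * 24 h = 914.64 m^3/day
Exchanges = daily flow / tank volume = 914.64 / 851 = 1.07478 exchanges/day

1.07478 exchanges/day


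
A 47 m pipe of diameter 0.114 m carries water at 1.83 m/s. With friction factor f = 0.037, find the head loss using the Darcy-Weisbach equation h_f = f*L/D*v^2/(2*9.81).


v^2 = 1.83^2 = 3.3489 m^2/s^2
L/D = 47/0.114 = 412.2807
h_f = f*(L/D)*v^2/(2g) = 0.037 * 412.2807 * 3.3489 / 19.62 = 2.60374 m

2.60374 m


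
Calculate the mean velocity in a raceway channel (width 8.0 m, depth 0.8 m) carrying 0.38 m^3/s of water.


Cross-sectional area = W * d = 8.0 * 0.8 = 6.4 m^2
Velocity = Q / A = 0.38 / 6.4 = 0.059375 m/s

0.059375 m/s


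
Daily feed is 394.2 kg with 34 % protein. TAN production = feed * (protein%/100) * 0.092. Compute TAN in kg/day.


Protein in feed = 394.2 * 34/100 = 134.028 kg/day
TAN = protein * 0.092 = 134.028 * 0.092 = 12.330576 kg/day

12.330576 kg/day


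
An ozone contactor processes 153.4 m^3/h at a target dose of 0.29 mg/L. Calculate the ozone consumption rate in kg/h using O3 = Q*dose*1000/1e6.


O3 demand (mg/h) = Q * dose * 1000 = 153.4 * 0.29 * 1000 = 44486 mg/h
Convert mg to kg: 44486 / 1e6 = 0.044486 kg/h

0.044486 kg/h


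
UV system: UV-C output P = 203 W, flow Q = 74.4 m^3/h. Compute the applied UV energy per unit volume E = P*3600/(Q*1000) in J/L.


Energy delivered per hour = 203 W * 3600 s = 730800 J/h
Volume treated per hour = 74.4 m^3/h * 1000 = 74400 L/h
dose = 730800 / 74400 = 9.82258 J/L

9.82258 J/L


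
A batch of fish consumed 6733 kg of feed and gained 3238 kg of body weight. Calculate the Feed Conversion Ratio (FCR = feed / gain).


FCR = feed consumed / weight gained
FCR = 6733 kg / 3238 kg = 2.07937

2.07937


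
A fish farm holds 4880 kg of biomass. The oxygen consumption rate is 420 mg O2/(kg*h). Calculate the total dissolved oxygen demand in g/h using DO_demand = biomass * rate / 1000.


Total O2 consumption (mg/h) = 4880 kg * 420 mg/(kg*h) = 2049600 mg/h
Convert to g/h: 2049600 / 1000 = 2049.6 g/h

2049.6 g/h


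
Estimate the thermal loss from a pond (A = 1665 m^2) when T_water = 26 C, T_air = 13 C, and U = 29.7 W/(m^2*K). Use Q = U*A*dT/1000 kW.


Temperature difference dT = 26 - 13 = 13 K
Heat loss (W) = U * A * dT = 29.7 * 1665 * 13 = 642856.5 W
Convert to kW: 642856.5 / 1000 = 642.8565 kW

642.8565 kW


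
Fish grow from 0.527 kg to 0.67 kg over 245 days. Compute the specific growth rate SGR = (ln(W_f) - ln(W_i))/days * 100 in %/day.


ln(W_f) = ln(0.67) = -0.40047757
ln(W_i) = ln(0.527) = -0.64055473
ln(W_f) - ln(W_i) = -0.40047757 - -0.64055473 = 0.24007716
SGR = 0.24007716 / 245 * 100 = 0.0979907 %/day

0.0979907 %/day


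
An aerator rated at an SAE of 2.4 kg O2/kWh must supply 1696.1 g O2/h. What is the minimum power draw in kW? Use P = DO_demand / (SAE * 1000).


SAE in g O2/kWh = 2.4 * 1000 = 2400 g/kWh
P = DO_demand / SAE_g = 1696.1 / 2400 = 0.706708 kW

0.706708 kW


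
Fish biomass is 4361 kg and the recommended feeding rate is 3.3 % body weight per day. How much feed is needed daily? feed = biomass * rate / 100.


Feeding rate fraction = 3.3% / 100 = 0.033
Daily feed = 4361 kg * 0.033 = 143.913 kg/day

143.913 kg/day


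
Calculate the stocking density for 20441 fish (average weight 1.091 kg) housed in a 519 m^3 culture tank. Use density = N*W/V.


Total biomass = 20441 fish * 1.091 kg = 22301.131 kg
Density = total biomass / volume = 22301.131 / 519 = 42.9694 kg/m^3

42.9694 kg/m^3


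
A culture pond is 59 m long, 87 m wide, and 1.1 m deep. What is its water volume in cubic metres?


Base area = L * W = 59 * 87 = 5133 m^2
Volume = area * depth = 5133 * 1.1 = 5646.3 m^3

5646.3 m^3


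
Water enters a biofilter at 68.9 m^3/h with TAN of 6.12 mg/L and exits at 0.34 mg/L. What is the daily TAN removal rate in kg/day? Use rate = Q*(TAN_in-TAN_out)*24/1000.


Concentration drop: TAN_in - TAN_out = 6.12 - 0.34 = 5.78 mg/L
Hourly TAN removed = Q * dTAN = 68.9 m^3/h * 5.78 mg/L = 398.242 g/h  (m^3/h * mg/L = g/h)
Daily TAN removed = 398.242 * 24 = 9557.808 g/day
Convert to kg/day: 9557.808 / 1000 = 9.557808 kg/day

9.557808 kg/day


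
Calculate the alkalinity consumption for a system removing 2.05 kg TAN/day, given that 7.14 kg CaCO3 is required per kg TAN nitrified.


Alkalinity factor: 7.14 kg CaCO3 consumed per kg TAN nitrified
alk = 2.05 kg TAN * 7.14 = 14.637 kg CaCO3/day

14.637 kg CaCO3/day


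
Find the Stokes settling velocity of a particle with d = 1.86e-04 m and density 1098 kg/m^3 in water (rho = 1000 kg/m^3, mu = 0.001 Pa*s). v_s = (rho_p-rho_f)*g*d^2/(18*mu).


Density difference: rho_p - rho_f = 1098 - 1000 = 98 kg/m^3
d^2 = (1.86e-04)^2 = 3.4596e-08 m^2
Numerator = (rho_p - rho_f) * g * d^2 = 98 * 9.81 * 3.4596e-08 = 3.3259902e-05
Denominator = 18 * mu = 18 * 0.001 = 0.018
v_s = 3.3259902e-05 / 0.018 = 0.00184777 m/s
Check: Re = rho_f * v_s * d / mu = 1000 * 0.00184777 * 1.86e-04 / 0.001 = 0.344 < 1, so Stokes' law applies.

0.00184777 m/s


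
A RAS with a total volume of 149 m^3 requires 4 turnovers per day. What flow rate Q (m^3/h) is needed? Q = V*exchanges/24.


Daily recirculation volume = 149 m^3 * 4 = 596 m^3/day
Flow rate Q = daily volume / 24 h = 596 / 24 = 24.8333 m^3/h

24.8333 m^3/h


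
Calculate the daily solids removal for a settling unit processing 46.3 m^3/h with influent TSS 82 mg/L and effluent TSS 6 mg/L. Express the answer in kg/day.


Concentration drop: TSS_in - TSS_out = 82 - 6 = 76 mg/L
Hourly solids removed = Q * dTSS = 46.3 m^3/h * 76 mg/L = 3518.8 g/h  (m^3/h * mg/L = g/h)
Daily solids removed = 3518.8 * 24 = 84451.2 g/day
Convert g to kg: 84451.2 / 1000 = 84.4512 kg/day

84.4512 kg/day


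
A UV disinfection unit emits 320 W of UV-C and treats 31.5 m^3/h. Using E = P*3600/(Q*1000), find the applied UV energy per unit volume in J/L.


Energy delivered per hour = 320 W * 3600 s = 1152000 J/h
Volume treated per hour = 31.5 m^3/h * 1000 = 31500 L/h
dose = 1152000 / 31500 = 36.5714 J/L

36.5714 J/L


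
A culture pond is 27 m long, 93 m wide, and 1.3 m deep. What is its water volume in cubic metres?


Base area = L * W = 27 * 93 = 2511 m^2
Volume = area * depth = 2511 * 1.3 = 3264.3 m^3

3264.3 m^3


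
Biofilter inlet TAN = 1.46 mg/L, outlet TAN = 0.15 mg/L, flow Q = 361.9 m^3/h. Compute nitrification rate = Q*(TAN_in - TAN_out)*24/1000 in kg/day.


Concentration drop: TAN_in - TAN_out = 1.46 - 0.15 = 1.31 mg/L
Hourly TAN removed = Q * dTAN = 361.9 m^3/h * 1.31 mg/L = 474.089 g/h  (m^3/h * mg/L = g/h)
Daily TAN removed = 474.089 * 24 = 11378.136 g/day
Convert to kg/day: 11378.136 / 1000 = 11.378136 kg/day

11.378136 kg/day


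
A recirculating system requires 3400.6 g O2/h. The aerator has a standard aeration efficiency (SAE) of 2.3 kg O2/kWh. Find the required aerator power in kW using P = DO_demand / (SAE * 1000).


SAE in g O2/kWh = 2.3 * 1000 = 2300 g/kWh
P = DO_demand / SAE_g = 3400.6 / 2300 = 1.47852 kW

1.47852 kW


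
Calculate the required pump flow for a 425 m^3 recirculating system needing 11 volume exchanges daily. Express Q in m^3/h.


Daily recirculation volume = 425 m^3 * 11 = 4675 m^3/day
Flow rate Q = daily volume / 24 h = 4675 / 24 = 194.792 m^3/h

194.792 m^3/h


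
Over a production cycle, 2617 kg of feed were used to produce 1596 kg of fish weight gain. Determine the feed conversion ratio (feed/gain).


FCR = feed consumed / weight gained
FCR = 2617 kg / 1596 kg = 1.63972

1.63972


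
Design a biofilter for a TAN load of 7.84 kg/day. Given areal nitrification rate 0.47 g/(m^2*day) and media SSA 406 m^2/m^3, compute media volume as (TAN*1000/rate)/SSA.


A = 7.84*1000 / 0.47 = 16680.851 m^2
V = 16680.851 / 406 = 41.0858

41.0858 m^3


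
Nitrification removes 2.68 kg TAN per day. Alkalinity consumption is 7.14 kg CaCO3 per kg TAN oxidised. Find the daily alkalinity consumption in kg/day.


Alkalinity factor: 7.14 kg CaCO3 consumed per kg TAN nitrified
alk = 2.68 kg TAN * 7.14 = 19.1352 kg CaCO3/day

19.1352 kg CaCO3/day


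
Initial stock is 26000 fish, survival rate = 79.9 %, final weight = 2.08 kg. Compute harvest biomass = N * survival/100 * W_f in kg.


Survivors = 26000 * 79.9/100 = 20774 fish
Harvest biomass = survivors * W_f = 20774 * 2.08 = 43209.92 kg

43209.92 kg


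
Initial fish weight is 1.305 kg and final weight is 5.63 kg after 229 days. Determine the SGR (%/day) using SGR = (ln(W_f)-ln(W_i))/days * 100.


ln(W_f) = ln(5.63) = 1.7281094
ln(W_i) = ln(1.305) = 0.26620304
ln(W_f) - ln(W_i) = 1.7281094 - 0.26620304 = 1.4619064
SGR = 1.4619064 / 229 * 100 = 0.638387 %/day

0.638387 %/day


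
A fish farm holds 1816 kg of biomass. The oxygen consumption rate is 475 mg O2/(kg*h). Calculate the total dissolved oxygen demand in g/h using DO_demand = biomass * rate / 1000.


Total O2 consumption (mg/h) = 1816 kg * 475 mg/(kg*h) = 862600 mg/h
Convert to g/h: 862600 / 1000 = 862.6 g/h

862.6 g/h


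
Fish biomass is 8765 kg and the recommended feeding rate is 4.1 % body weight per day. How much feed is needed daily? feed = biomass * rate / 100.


Feeding rate fraction = 4.1% / 100 = 0.041
Daily feed = 8765 kg * 0.041 = 359.365 kg/day

359.365 kg/day


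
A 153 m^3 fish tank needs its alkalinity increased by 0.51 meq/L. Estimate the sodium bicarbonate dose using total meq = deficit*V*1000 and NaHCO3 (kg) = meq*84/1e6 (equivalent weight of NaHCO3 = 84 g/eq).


Tank volume in L = 153 m^3 * 1000 = 153000 L
Total meq required = 0.51 meq/L * 153000 L = 78030 meq
NaHCO3 mass = 78030 meq * 84 mg/meq / 1e6 = 6.55452 kg

6.55452 kg


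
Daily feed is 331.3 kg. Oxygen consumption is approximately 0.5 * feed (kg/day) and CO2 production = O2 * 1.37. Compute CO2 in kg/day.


O2 = 331.3 * 0.5 = 165.65
CO2 = 165.65 * 1.37 = 226.9405

226.9405 kg/day


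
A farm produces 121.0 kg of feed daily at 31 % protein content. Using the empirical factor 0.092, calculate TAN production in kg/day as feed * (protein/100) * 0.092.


Protein in feed = 121.0 * 31/100 = 37.51 kg/day
TAN = protein * 0.092 = 37.51 * 0.092 = 3.45092 kg/day

3.45092 kg/day


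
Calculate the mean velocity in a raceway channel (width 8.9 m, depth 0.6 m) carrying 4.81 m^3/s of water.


Cross-sectional area = W * d = 8.9 * 0.6 = 5.34 m^2
Velocity = Q / A = 4.81 / 5.34 = 0.900749 m/s

0.900749 m/s


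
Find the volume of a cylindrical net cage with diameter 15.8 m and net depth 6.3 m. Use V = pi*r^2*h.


r = d/2 = 15.8/2 = 7.9 m
Base area = pi*r^2 = pi*7.9^2 = 196.0668 m^2
Volume = 196.0668 * 6.3 = 1235.22 m^3

1235.22 m^3


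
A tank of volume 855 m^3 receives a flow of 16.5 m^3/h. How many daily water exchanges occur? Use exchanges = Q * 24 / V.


Daily flow volume = 16.5 m^3/h * 24 h = 396 m^3/day
Exchanges = daily flow / tank volume = 396 / 855 = 0.463158 exchanges/day

0.463158 exchanges/day


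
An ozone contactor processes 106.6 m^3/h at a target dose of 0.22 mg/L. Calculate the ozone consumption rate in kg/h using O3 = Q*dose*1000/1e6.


O3 demand (mg/h) = Q * dose * 1000 = 106.6 * 0.22 * 1000 = 23452 mg/h
Convert mg to kg: 23452 / 1e6 = 0.023452 kg/h

0.023452 kg/h


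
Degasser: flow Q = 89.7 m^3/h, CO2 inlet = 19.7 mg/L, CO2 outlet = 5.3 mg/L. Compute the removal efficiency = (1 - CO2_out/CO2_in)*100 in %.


CO2_out / CO2_in = 5.3 / 19.7 = 0.26903553
Fraction remaining = 0.26903553
efficiency = (1 - 0.26903553) * 100 = 73.0964 %

73.0964 %


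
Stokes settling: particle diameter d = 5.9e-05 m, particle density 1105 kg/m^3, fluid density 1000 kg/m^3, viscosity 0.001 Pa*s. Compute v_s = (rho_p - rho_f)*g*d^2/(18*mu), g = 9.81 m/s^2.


Density difference: rho_p - rho_f = 1105 - 1000 = 105 kg/m^3
d^2 = (5.9e-05)^2 = 3.481e-09 m^2
Numerator = (rho_p - rho_f) * g * d^2 = 105 * 9.81 * 3.481e-09 = 3.585604e-06
Denominator = 18 * mu = 18 * 0.001 = 0.018
v_s = 3.585604e-06 / 0.018 = 1.992e-04 m/s
Check: Re = rho_f * v_s * d / mu = 1000 * 1.992e-04 * 5.9e-05 / 0.001 = 0.0118 < 1, so Stokes' law applies.

1.992e-04 m/s


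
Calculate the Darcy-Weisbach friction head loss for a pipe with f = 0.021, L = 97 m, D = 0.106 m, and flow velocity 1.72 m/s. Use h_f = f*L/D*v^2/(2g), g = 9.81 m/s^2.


v^2 = 1.72^2 = 2.9584 m^2/s^2
L/D = 97/0.106 = 915.09434
h_f = f*(L/D)*v^2/(2g) = 0.021 * 915.09434 * 2.9584 / 19.62 = 2.89763 m

2.89763 m


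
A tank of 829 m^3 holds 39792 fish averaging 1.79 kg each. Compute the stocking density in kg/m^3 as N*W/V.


Total biomass = 39792 fish * 1.79 kg = 71227.68 kg
Density = total biomass / volume = 71227.68 / 829 = 85.92 kg/m^3

85.92 kg/m^3


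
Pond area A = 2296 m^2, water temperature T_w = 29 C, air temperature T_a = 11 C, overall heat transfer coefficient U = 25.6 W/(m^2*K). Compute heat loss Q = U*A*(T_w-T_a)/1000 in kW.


Temperature difference dT = 29 - 11 = 18 K
Heat loss (W) = U * A * dT = 25.6 * 2296 * 18 = 1057996.8 W
Convert to kW: 1057996.8 / 1000 = 1057.9968 kW

1057.9968 kW


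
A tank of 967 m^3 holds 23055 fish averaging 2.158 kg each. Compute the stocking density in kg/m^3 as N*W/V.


Total biomass = 23055 fish * 2.158 kg = 49752.69 kg
Density = total biomass / volume = 49752.69 / 967 = 51.4506 kg/m^3

51.4506 kg/m^3


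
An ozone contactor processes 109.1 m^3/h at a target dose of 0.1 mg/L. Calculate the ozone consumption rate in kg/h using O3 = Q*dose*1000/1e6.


O3 demand (mg/h) = Q * dose * 1000 = 109.1 * 0.1 * 1000 = 10910 mg/h
Convert mg to kg: 10910 / 1e6 = 0.01091 kg/h

0.01091 kg/h


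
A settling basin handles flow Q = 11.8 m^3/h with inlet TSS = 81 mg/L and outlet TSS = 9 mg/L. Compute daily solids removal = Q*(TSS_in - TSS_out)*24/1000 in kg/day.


Concentration drop: TSS_in - TSS_out = 81 - 9 = 72 mg/L
Hourly solids removed = Q * dTSS = 11.8 m^3/h * 72 mg/L = 849.6 g/h  (m^3/h * mg/L = g/h)
Daily solids removed = 849.6 * 24 = 20390.4 g/day
Convert g to kg: 20390.4 / 1000 = 20.3904 kg/day

20.3904 kg/day


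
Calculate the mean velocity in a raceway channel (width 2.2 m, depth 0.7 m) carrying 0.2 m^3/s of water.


Cross-sectional area = W * d = 2.2 * 0.7 = 1.54 m^2
Velocity = Q / A = 0.2 / 1.54 = 0.12987 m/s

0.12987 m/s


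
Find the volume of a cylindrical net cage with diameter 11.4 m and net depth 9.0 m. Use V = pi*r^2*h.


r = d/2 = 11.4/2 = 5.7 m
Base area = pi*r^2 = pi*5.7^2 = 102.07035 m^2
Volume = 102.07035 * 9.0 = 918.633 m^3

918.633 m^3


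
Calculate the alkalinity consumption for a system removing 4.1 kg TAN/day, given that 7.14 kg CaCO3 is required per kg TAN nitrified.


Alkalinity factor: 7.14 kg CaCO3 consumed per kg TAN nitrified
alk = 4.1 kg TAN * 7.14 = 29.274 kg CaCO3/day

29.274 kg CaCO3/day


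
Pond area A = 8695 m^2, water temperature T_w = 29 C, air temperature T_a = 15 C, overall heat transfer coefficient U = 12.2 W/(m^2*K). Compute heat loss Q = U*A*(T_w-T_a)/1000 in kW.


Temperature difference dT = 29 - 15 = 14 K
Heat loss (W) = U * A * dT = 12.2 * 8695 * 14 = 1485106 W
Convert to kW: 1485106 / 1000 = 1485.106 kW

1485.106 kW


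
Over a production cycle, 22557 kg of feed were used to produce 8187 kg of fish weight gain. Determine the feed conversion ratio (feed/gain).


FCR = feed consumed / weight gained
FCR = 22557 kg / 8187 kg = 2.75522

2.75522


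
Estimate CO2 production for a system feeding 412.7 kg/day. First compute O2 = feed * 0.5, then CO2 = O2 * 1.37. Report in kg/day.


O2 = 412.7 * 0.5 = 206.35
CO2 = 206.35 * 1.37 = 282.6995

282.6995 kg/day


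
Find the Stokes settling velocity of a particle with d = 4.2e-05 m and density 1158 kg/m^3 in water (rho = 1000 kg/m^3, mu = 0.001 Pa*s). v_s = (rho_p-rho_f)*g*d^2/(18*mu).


Density difference: rho_p - rho_f = 1158 - 1000 = 158 kg/m^3
d^2 = (4.2e-05)^2 = 1.764e-09 m^2
Numerator = (rho_p - rho_f) * g * d^2 = 158 * 9.81 * 1.764e-09 = 2.7341647e-06
Denominator = 18 * mu = 18 * 0.001 = 0.018
v_s = 2.7341647e-06 / 0.018 = 1.51898e-04 m/s
Check: Re = rho_f * v_s * d / mu = 1000 * 1.51898e-04 * 4.2e-05 / 0.001 = 0.00638 < 1, so Stokes' law applies.

1.51898e-04 m/s


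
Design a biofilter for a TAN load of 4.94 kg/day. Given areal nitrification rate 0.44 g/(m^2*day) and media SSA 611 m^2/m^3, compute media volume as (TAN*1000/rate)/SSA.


A = 4.94*1000 / 0.44 = 11227.273 m^2
V = 11227.273 / 611 = 18.3752

18.3752 m^3


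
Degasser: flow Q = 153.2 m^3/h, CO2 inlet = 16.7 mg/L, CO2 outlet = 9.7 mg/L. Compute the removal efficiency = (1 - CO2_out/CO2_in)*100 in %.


CO2_out / CO2_in = 9.7 / 16.7 = 0.58083832
Fraction remaining = 0.58083832
efficiency = (1 - 0.58083832) * 100 = 41.9162 %

41.9162 %


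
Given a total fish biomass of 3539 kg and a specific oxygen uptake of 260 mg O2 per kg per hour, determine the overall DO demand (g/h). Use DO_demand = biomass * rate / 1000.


Total O2 consumption (mg/h) = 3539 kg * 260 mg/(kg*h) = 920140 mg/h
Convert to g/h: 920140 / 1000 = 920.14 g/h

920.14 g/h


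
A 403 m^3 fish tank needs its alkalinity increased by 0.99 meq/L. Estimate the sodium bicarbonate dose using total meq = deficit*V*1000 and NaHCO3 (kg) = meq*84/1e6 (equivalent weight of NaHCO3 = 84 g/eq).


Tank volume in L = 403 m^3 * 1000 = 403000 L
Total meq required = 0.99 meq/L * 403000 L = 398970 meq
NaHCO3 mass = 398970 meq * 84 mg/meq / 1e6 = 33.5135 kg

33.5135 kg


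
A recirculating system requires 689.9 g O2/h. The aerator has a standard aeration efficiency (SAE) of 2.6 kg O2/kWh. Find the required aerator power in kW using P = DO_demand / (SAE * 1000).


SAE in g O2/kWh = 2.6 * 1000 = 2600 g/kWh
P = DO_demand / SAE_g = 689.9 / 2600 = 0.265346 kW

0.265346 kW


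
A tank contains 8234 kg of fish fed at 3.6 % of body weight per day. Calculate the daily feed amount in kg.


Feeding rate fraction = 3.6% / 100 = 0.036
Daily feed = 8234 kg * 0.036 = 296.424 kg/day

296.424 kg/day


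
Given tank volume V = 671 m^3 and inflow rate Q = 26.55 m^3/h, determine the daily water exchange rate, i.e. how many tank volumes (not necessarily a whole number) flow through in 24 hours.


Daily flow volume = 26.55 m^3/h * 24 h = 637.2 m^3/day
Exchanges = daily flow / tank volume = 637.2 / 671 = 0.949627 exchanges/day

0.949627 exchanges/day


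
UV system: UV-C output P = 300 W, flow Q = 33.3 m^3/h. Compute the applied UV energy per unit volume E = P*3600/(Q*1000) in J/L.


Energy delivered per hour = 300 W * 3600 s = 1080000 J/h
Volume treated per hour = 33.3 m^3/h * 1000 = 33300 L/h
dose = 1080000 / 33300 = 32.4324 J/L

32.4324 J/L


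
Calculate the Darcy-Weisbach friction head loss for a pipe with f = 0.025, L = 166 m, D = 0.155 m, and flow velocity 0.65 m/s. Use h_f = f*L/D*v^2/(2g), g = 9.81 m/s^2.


v^2 = 0.65^2 = 0.4225 m^2/s^2
L/D = 166/0.155 = 1070.9677
h_f = f*(L/D)*v^2/(2g) = 0.025 * 1070.9677 * 0.4225 / 19.62 = 0.576559 m

0.576559 m


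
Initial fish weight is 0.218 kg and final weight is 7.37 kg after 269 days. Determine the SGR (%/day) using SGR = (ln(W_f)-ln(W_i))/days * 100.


ln(W_f) = ln(7.37) = 1.9974177
ln(W_i) = ln(0.218) = -1.5232602
ln(W_f) - ln(W_i) = 1.9974177 - -1.5232602 = 3.5206779
SGR = 3.5206779 / 269 * 100 = 1.3088 %/day

1.3088 %/day


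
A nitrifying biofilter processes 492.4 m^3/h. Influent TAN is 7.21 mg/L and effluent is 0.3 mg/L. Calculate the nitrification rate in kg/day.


Concentration drop: TAN_in - TAN_out = 7.21 - 0.3 = 6.91 mg/L
Hourly TAN removed = Q * dTAN = 492.4 m^3/h * 6.91 mg/L = 3402.484 g/h  (m^3/h * mg/L = g/h)
Daily TAN removed = 3402.484 * 24 = 81659.616 g/day
Convert to kg/day: 81659.616 / 1000 = 81.659616 kg/day

81.659616 kg/day


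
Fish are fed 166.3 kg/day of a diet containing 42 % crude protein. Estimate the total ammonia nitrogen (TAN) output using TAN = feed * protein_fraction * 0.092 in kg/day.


Protein in feed = 166.3 * 42/100 = 69.846 kg/day
TAN = protein * 0.092 = 69.846 * 0.092 = 6.425832 kg/day

6.425832 kg/day


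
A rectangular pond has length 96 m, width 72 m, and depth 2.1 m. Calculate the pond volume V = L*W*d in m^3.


Base area = L * W = 96 * 72 = 6912 m^2
Volume = area * depth = 6912 * 2.1 = 14515.2 m^3

14515.2 m^3


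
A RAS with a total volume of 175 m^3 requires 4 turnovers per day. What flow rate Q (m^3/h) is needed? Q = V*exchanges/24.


Daily recirculation volume = 175 m^3 * 4 = 700 m^3/day
Flow rate Q = daily volume / 24 h = 700 / 24 = 29.1667 m^3/h

29.1667 m^3/h


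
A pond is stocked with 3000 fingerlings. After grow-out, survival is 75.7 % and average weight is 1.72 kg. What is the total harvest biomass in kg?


Survivors = 3000 * 75.7/100 = 2271 fish
Harvest biomass = survivors * W_f = 2271 * 1.72 = 3906.12 kg

3906.12 kg


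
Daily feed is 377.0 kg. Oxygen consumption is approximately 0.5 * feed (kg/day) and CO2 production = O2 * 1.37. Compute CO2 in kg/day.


O2 = 377.0 * 0.5 = 188.5
CO2 = 188.5 * 1.37 = 258.245

258.245 kg/day


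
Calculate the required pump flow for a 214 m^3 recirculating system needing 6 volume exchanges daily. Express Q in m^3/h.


Daily recirculation volume = 214 m^3 * 6 = 1284 m^3/day
Flow rate Q = daily volume / 24 h = 1284 / 24 = 53.5 m^3/h

53.5 m^3/h


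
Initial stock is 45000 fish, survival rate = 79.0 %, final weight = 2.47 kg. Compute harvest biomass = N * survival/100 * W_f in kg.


Survivors = 45000 * 79.0/100 = 35550 fish
Harvest biomass = survivors * W_f = 35550 * 2.47 = 87808.5 kg

87808.5 kg


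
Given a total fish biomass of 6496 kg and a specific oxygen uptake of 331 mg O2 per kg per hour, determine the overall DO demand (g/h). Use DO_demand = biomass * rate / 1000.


Total O2 consumption (mg/h) = 6496 kg * 331 mg/(kg*h) = 2150176 mg/h
Convert to g/h: 2150176 / 1000 = 2150.176 g/h

2150.176 g/h


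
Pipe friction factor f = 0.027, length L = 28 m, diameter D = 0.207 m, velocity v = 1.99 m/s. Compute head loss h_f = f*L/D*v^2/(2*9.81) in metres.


v^2 = 1.99^2 = 3.9601 m^2/s^2
L/D = 28/0.207 = 135.2657
h_f = f*(L/D)*v^2/(2g) = 0.027 * 135.2657 * 3.9601 / 19.62 = 0.737155 m

0.737155 m


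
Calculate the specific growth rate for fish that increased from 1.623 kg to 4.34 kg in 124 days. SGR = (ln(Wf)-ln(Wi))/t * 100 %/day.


ln(W_f) = ln(4.34) = 1.4678743
ln(W_i) = ln(1.623) = 0.48427629
ln(W_f) - ln(W_i) = 1.4678743 - 0.48427629 = 0.98359801
SGR = 0.98359801 / 124 * 100 = 0.793224 %/day

0.793224 %/day


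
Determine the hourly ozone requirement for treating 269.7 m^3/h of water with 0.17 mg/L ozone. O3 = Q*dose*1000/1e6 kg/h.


O3 demand (mg/h) = Q * dose * 1000 = 269.7 * 0.17 * 1000 = 45849 mg/h
Convert mg to kg: 45849 / 1e6 = 0.045849 kg/h

0.045849 kg/h


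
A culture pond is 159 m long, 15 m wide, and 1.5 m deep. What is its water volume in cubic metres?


Base area = L * W = 159 * 15 = 2385 m^2
Volume = area * depth = 2385 * 1.5 = 3577.5 m^3

3577.5 m^3


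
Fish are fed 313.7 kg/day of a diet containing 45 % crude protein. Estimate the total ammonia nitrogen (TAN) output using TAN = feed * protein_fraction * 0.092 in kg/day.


Protein in feed = 313.7 * 45/100 = 141.165 kg/day
TAN = protein * 0.092 = 141.165 * 0.092 = 12.98718 kg/day

12.98718 kg/day


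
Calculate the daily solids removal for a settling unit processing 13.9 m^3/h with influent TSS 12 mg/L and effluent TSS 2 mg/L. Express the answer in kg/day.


Concentration drop: TSS_in - TSS_out = 12 - 2 = 10 mg/L
Hourly solids removed = Q * dTSS = 13.9 m^3/h * 10 mg/L = 139 g/h  (m^3/h * mg/L = g/h)
Daily solids removed = 139 * 24 = 3336 g/day
Convert g to kg: 3336 / 1000 = 3.336 kg/day

3.336 kg/day


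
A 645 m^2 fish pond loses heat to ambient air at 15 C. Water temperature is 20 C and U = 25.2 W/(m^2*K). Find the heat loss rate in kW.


Temperature difference dT = 20 - 15 = 5 K
Heat loss (W) = U * A * dT = 25.2 * 645 * 5 = 81270 W
Convert to kW: 81270 / 1000 = 81.27 kW

81.27 kW


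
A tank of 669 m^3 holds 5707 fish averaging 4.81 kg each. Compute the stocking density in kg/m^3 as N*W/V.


Total biomass = 5707 fish * 4.81 kg = 27450.67 kg
Density = total biomass / volume = 27450.67 / 669 = 41.0324 kg/m^3

41.0324 kg/m^3


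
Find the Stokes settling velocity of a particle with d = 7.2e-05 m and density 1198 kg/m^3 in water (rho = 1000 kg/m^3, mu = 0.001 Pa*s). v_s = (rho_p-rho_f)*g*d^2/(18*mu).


Density difference: rho_p - rho_f = 1198 - 1000 = 198 kg/m^3
d^2 = (7.2e-05)^2 = 5.184e-09 m^2
Numerator = (rho_p - rho_f) * g * d^2 = 198 * 9.81 * 5.184e-09 = 1.0069298e-05
Denominator = 18 * mu = 18 * 0.001 = 0.018
v_s = 1.0069298e-05 / 0.018 = 5.59405e-04 m/s
Check: Re = rho_f * v_s * d / mu = 1000 * 5.59405e-04 * 7.2e-05 / 0.001 = 0.0403 < 1, so Stokes' law applies.

5.59405e-04 m/s


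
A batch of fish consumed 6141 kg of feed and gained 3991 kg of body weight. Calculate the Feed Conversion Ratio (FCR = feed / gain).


FCR = feed consumed / weight gained
FCR = 6141 kg / 3991 kg = 1.53871

1.53871


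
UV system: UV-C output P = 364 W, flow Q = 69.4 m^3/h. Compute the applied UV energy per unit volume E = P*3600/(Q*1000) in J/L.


Energy delivered per hour = 364 W * 3600 s = 1310400 J/h
Volume treated per hour = 69.4 m^3/h * 1000 = 69400 L/h
dose = 1310400 / 69400 = 18.8818 J/L

18.8818 J/L


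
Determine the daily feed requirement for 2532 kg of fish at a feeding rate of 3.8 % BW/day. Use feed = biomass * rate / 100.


Feeding rate fraction = 3.8% / 100 = 0.038
Daily feed = 2532 kg * 0.038 = 96.216 kg/day

96.216 kg/day


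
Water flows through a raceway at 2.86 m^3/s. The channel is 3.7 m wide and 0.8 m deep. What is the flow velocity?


Cross-sectional area = W * d = 3.7 * 0.8 = 2.96 m^2
Velocity = Q / A = 2.86 / 2.96 = 0.966216 m/s

0.966216 m/s


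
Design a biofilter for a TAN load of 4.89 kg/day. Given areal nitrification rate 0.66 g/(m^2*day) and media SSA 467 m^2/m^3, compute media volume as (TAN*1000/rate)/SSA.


A = 4.89*1000 / 0.66 = 7409.0909 m^2
V = 7409.0909 / 467 = 15.8653

15.8653 m^3


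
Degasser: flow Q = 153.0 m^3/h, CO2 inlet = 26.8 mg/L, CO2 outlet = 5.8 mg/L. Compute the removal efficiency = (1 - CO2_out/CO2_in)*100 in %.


CO2_out / CO2_in = 5.8 / 26.8 = 0.21641791
Fraction remaining = 0.21641791
efficiency = (1 - 0.21641791) * 100 = 78.3582 %

78.3582 %


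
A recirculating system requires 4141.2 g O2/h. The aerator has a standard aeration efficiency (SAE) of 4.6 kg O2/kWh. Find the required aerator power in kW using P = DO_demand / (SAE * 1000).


SAE in g O2/kWh = 4.6 * 1000 = 4600 g/kWh
P = DO_demand / SAE_g = 4141.2 / 4600 = 0.900261 kW

0.900261 kW


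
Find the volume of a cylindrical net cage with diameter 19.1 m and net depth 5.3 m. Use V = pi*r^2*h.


r = d/2 = 19.1/2 = 9.55 m
Base area = pi*r^2 = pi*9.55^2 = 286.5211 m^2
Volume = 286.5211 * 5.3 = 1518.56 m^3

1518.56 m^3


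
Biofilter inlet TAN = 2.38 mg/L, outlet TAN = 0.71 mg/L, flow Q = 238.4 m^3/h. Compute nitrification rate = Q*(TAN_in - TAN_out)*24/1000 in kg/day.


Concentration drop: TAN_in - TAN_out = 2.38 - 0.71 = 1.67 mg/L
Hourly TAN removed = Q * dTAN = 238.4 m^3/h * 1.67 mg/L = 398.128 g/h  (m^3/h * mg/L = g/h)
Daily TAN removed = 398.128 * 24 = 9555.072 g/day
Convert to kg/day: 9555.072 / 1000 = 9.555072 kg/day

9.555072 kg/day


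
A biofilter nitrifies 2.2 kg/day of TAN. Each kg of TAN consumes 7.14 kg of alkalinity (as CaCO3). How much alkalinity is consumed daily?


Alkalinity factor: 7.14 kg CaCO3 consumed per kg TAN nitrified
alk = 2.2 kg TAN * 7.14 = 15.708 kg CaCO3/day

15.708 kg CaCO3/day


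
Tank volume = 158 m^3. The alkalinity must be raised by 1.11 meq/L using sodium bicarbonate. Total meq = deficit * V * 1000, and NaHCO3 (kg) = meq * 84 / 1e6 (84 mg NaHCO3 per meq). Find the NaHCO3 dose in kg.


Tank volume in L = 158 m^3 * 1000 = 158000 L
Total meq required = 1.11 meq/L * 158000 L = 175380 meq
NaHCO3 mass = 175380 meq * 84 mg/meq / 1e6 = 14.7319 kg

14.7319 kg


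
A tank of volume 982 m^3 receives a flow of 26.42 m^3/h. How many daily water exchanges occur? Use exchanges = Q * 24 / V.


Daily flow volume = 26.42 m^3/h * 24 h = 634.08 m^3/day
Exchanges = daily flow / tank volume = 634.08 / 982 = 0.645703 exchanges/day

0.645703 exchanges/day


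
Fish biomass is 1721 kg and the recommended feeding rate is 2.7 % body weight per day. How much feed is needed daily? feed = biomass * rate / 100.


Feeding rate fraction = 2.7% / 100 = 0.027
Daily feed = 1721 kg * 0.027 = 46.467 kg/day

46.467 kg/day


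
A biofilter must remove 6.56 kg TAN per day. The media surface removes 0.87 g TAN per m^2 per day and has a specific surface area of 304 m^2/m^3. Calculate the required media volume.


A = 6.56*1000 / 0.87 = 7540.2299 m^2
V = 7540.2299 / 304 = 24.8034

24.8034 m^3


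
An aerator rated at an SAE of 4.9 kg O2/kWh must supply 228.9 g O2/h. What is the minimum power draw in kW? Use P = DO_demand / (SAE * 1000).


SAE in g O2/kWh = 4.9 * 1000 = 4900 g/kWh
P = DO_demand / SAE_g = 228.9 / 4900 = 0.0467143 kW

0.0467143 kW


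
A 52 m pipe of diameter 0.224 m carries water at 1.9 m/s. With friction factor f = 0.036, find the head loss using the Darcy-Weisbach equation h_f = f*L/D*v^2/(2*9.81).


v^2 = 1.9^2 = 3.61 m^2/s^2
L/D = 52/0.224 = 232.14286
h_f = f*(L/D)*v^2/(2g) = 0.036 * 232.14286 * 3.61 / 19.62 = 1.53768 m

1.53768 m


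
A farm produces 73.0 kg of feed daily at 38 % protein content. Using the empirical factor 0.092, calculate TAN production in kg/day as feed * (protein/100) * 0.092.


Protein in feed = 73.0 * 38/100 = 27.74 kg/day
TAN = protein * 0.092 = 27.74 * 0.092 = 2.55208 kg/day

2.55208 kg/day


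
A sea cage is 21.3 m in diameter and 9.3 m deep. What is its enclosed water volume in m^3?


r = d/2 = 21.3/2 = 10.65 m
Base area = pi*r^2 = pi*10.65^2 = 356.32729 m^2
Volume = 356.32729 * 9.3 = 3313.84 m^3

3313.84 m^3


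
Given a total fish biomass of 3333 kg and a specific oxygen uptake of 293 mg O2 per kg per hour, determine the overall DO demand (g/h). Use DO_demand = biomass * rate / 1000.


Total O2 consumption (mg/h) = 3333 kg * 293 mg/(kg*h) = 976569 mg/h
Convert to g/h: 976569 / 1000 = 976.569 g/h

976.569 g/h


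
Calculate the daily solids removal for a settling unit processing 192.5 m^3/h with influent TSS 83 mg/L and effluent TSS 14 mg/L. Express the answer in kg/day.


Concentration drop: TSS_in - TSS_out = 83 - 14 = 69 mg/L
Hourly solids removed = Q * dTSS = 192.5 m^3/h * 69 mg/L = 13282.5 g/h  (m^3/h * mg/L = g/h)
Daily solids removed = 13282.5 * 24 = 318780 g/day
Convert g to kg: 318780 / 1000 = 318.78 kg/day

318.78 kg/day


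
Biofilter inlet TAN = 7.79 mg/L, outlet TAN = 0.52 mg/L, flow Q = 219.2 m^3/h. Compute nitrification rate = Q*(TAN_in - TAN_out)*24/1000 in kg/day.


Concentration drop: TAN_in - TAN_out = 7.79 - 0.52 = 7.27 mg/L
Hourly TAN removed = Q * dTAN = 219.2 m^3/h * 7.27 mg/L = 1593.584 g/h  (m^3/h * mg/L = g/h)
Daily TAN removed = 1593.584 * 24 = 38246.016 g/day
Convert to kg/day: 38246.016 / 1000 = 38.246016 kg/day

38.246016 kg/day


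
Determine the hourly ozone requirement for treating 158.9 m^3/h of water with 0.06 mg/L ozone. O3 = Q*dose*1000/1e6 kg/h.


O3 demand (mg/h) = Q * dose * 1000 = 158.9 * 0.06 * 1000 = 9534 mg/h
Convert mg to kg: 9534 / 1e6 = 0.009534 kg/h

0.009534 kg/h


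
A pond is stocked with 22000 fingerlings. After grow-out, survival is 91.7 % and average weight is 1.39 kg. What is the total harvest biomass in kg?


Survivors = 22000 * 91.7/100 = 20174 fish
Harvest biomass = survivors * W_f = 20174 * 1.39 = 28041.86 kg

28041.86 kg


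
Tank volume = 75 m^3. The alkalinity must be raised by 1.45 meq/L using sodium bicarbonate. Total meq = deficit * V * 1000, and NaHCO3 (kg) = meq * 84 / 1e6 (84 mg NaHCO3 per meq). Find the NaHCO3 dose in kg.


Tank volume in L = 75 m^3 * 1000 = 75000 L
Total meq required = 1.45 meq/L * 75000 L = 108750 meq
NaHCO3 mass = 108750 meq * 84 mg/meq / 1e6 = 9.135 kg

9.135 kg


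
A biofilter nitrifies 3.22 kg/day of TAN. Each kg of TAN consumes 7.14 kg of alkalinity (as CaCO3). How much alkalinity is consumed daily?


Alkalinity factor: 7.14 kg CaCO3 consumed per kg TAN nitrified
alk = 3.22 kg TAN * 7.14 = 22.9908 kg CaCO3/day

22.9908 kg CaCO3/day


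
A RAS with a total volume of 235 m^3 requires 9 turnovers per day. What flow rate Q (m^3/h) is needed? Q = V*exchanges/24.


Daily recirculation volume = 235 m^3 * 9 = 2115 m^3/day
Flow rate Q = daily volume / 24 h = 2115 / 24 = 88.125 m^3/h

88.125 m^3/h


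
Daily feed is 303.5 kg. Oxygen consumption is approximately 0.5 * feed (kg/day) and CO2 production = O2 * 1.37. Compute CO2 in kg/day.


O2 = 303.5 * 0.5 = 151.75
CO2 = 151.75 * 1.37 = 207.8975

207.8975 kg/day


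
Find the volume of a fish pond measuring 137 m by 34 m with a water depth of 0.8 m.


Base area = L * W = 137 * 34 = 4658 m^2
Volume = area * depth = 4658 * 0.8 = 3726.4 m^3

3726.4 m^3


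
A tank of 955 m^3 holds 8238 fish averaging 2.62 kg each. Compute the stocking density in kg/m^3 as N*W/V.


Total biomass = 8238 fish * 2.62 kg = 21583.56 kg
Density = total biomass / volume = 21583.56 / 955 = 22.6006 kg/m^3

22.6006 kg/m^3


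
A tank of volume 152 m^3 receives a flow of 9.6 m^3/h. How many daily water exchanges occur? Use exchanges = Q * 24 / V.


Daily flow volume = 9.6 m^3/h * 24 h = 230.4 m^3/day
Exchanges = daily flow / tank volume = 230.4 / 152 = 1.51579 exchanges/day

1.51579 exchanges/day


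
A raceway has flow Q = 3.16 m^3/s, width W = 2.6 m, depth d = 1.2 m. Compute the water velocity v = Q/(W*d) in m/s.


Cross-sectional area = W * d = 2.6 * 1.2 = 3.12 m^2
Velocity = Q / A = 3.16 / 3.12 = 1.01282 m/s

1.01282 m/s


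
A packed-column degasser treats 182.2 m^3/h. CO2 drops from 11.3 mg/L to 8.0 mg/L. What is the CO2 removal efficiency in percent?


CO2_out / CO2_in = 8.0 / 11.3 = 0.7079646
Fraction remaining = 0.7079646
efficiency = (1 - 0.7079646) * 100 = 29.2035 %

29.2035 %


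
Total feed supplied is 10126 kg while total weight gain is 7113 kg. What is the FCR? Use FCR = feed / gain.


FCR = feed consumed / weight gained
FCR = 10126 kg / 7113 kg = 1.42359

1.42359


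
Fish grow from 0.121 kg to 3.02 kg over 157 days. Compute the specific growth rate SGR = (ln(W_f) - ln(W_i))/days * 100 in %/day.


ln(W_f) = ln(3.02) = 1.1052568
ln(W_i) = ln(0.121) = -2.1119647
ln(W_f) - ln(W_i) = 1.1052568 - -2.1119647 = 3.2172215
SGR = 3.2172215 / 157 * 100 = 2.04919 %/day

2.04919 %/day


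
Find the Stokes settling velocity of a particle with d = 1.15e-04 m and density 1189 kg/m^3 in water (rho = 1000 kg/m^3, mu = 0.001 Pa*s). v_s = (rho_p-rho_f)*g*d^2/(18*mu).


Density difference: rho_p - rho_f = 1189 - 1000 = 189 kg/m^3
d^2 = (1.15e-04)^2 = 1.3225e-08 m^2
Numerator = (rho_p - rho_f) * g * d^2 = 189 * 9.81 * 1.3225e-08 = 2.452034e-05
Denominator = 18 * mu = 18 * 0.001 = 0.018
v_s = 2.452034e-05 / 0.018 = 0.00136224 m/s
Check: Re = rho_f * v_s * d / mu = 1000 * 0.00136224 * 1.15e-04 / 0.001 = 0.157 < 1, so Stokes' law applies.

0.00136224 m/s


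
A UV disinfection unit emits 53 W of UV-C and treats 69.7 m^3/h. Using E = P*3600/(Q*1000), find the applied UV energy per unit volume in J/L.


Energy delivered per hour = 53 W * 3600 s = 190800 J/h
Volume treated per hour = 69.7 m^3/h * 1000 = 69700 L/h
dose = 190800 / 69700 = 2.73745 J/L

2.73745 J/L


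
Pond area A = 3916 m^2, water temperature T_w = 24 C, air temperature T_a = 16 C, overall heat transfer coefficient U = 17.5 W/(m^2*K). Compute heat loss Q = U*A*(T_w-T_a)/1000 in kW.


Temperature difference dT = 24 - 16 = 8 K
Heat loss (W) = U * A * dT = 17.5 * 3916 * 8 = 548240 W
Convert to kW: 548240 / 1000 = 548.24 kW

548.24 kW


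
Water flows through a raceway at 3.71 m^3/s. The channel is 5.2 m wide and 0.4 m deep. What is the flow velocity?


Cross-sectional area = W * d = 5.2 * 0.4 = 2.08 m^2
Velocity = Q / A = 3.71 / 2.08 = 1.78365 m/s

1.78365 m/s


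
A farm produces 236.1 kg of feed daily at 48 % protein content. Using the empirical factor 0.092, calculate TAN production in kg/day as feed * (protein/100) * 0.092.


Protein in feed = 236.1 * 48/100 = 113.328 kg/day
TAN = protein * 0.092 = 113.328 * 0.092 = 10.426176 kg/day

10.426176 kg/day


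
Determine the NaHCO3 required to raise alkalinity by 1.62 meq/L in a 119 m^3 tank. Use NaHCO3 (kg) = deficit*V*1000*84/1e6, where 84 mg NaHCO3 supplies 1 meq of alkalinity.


Tank volume in L = 119 m^3 * 1000 = 119000 L
Total meq required = 1.62 meq/L * 119000 L = 192780 meq
NaHCO3 mass = 192780 meq * 84 mg/meq / 1e6 = 16.1935 kg

16.1935 kg


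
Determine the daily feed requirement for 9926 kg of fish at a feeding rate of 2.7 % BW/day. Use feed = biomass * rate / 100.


Feeding rate fraction = 2.7% / 100 = 0.027
Daily feed = 9926 kg * 0.027 = 268.002 kg/day

268.002 kg/day


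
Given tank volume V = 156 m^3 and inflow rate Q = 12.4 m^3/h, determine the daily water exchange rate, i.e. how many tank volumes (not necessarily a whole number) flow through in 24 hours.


Daily flow volume = 12.4 m^3/h * 24 h = 297.6 m^3/day
Exchanges = daily flow / tank volume = 297.6 / 156 = 1.90769 exchanges/day

1.90769 exchanges/day


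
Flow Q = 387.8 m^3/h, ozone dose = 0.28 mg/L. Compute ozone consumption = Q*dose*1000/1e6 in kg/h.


O3 demand (mg/h) = Q * dose * 1000 = 387.8 * 0.28 * 1000 = 108584 mg/h
Convert mg to kg: 108584 / 1e6 = 0.108584 kg/h

0.108584 kg/h


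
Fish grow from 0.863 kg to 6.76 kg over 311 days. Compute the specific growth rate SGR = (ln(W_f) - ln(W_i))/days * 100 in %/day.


ln(W_f) = ln(6.76) = 1.9110229
ln(W_i) = ln(0.863) = -0.14734059
ln(W_f) - ln(W_i) = 1.9110229 - -0.14734059 = 2.0583635
SGR = 2.0583635 / 311 * 100 = 0.661853 %/day

0.661853 %/day


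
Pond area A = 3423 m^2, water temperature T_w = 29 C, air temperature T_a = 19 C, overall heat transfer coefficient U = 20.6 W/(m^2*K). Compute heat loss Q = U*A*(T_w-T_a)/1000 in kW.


Temperature difference dT = 29 - 19 = 10 K
Heat loss (W) = U * A * dT = 20.6 * 3423 * 10 = 705138 W
Convert to kW: 705138 / 1000 = 705.138 kW

705.138 kW
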